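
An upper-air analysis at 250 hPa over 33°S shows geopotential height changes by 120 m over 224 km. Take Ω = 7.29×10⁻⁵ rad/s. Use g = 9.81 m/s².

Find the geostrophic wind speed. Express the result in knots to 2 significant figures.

Coriolis parameter at 33°S:
f = 2Ω sin φ = 2 × 7.29×10⁻⁵ × sin 33° = 7.94×10⁻⁵ s⁻¹
Height gradient: |∂Z/∂n| = 120 m / 224000 m = 5.36×10⁻⁴
On a pressure surface, geostrophic balance gives V_g = (g/f)|∂Z/∂n|:
V_g = 9.81 × 5.36×10⁻⁴ / 7.94×10⁻⁵ = 66.2 m/s
Converting: 66.2 m/s × 1.944 = 130 knots

130 knots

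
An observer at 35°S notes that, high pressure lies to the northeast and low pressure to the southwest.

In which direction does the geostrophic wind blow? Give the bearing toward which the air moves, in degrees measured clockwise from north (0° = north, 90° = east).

135°

The pressure-gradient force points toward the southwest (bearing 225°).
Geostrophic balance: in the Southern Hemisphere the Coriolis force deflects motion to the left, so the geostrophic wind blows 90° to the left of the pressure-gradient force (low pressure on the right).
Rotating 225° by 90° counterclockwise gives 135° — the wind blows toward the southeast.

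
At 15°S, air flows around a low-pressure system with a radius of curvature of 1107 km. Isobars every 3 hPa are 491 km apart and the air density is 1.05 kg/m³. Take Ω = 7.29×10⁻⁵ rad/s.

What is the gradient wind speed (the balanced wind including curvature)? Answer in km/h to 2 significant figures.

43 km/h

Coriolis parameter at 15°S:
f = 2Ω sin φ = 2 × 7.29×10⁻⁵ × sin 15° = 3.77×10⁻⁵ s⁻¹
Pressure gradient: |∂P/∂n| = 300 Pa / 491000 m = 6.11×10⁻⁴ Pa/m
Geostrophic speed: V_g = |∂P/∂n|/(fρ) = 6.11×10⁻⁴/(3.77×10⁻⁵ × 1.05) = 15.4 m/s
Around a low, centrifugal force acts outward with Coriolis, so pressure-gradient force balances both:
(1/ρ)|∂P/∂n| = fV + V²/R  →  V² + fR·V − fR·V_g = 0
With fR = 3.77×10⁻⁵ × 1107×10³ m = 41.8 m/s:
V = [−fR + √((fR)² + 4 fR V_g)]/2 = [−41.8 + √(41.8² + 4×41.8×15.4)]/2 = 12 m/s
Subgeostrophic (V < V_g = 15.4 m/s), as expected around a low.
Converting: 12 m/s × 3.6 = 43 km/h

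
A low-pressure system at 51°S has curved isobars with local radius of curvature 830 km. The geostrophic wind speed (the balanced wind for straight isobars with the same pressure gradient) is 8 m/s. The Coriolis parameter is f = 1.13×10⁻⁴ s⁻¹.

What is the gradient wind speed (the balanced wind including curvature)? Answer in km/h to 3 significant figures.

Around a low, centrifugal force acts outward with Coriolis, so pressure-gradient force balances both:
(1/ρ)|∂P/∂n| = fV + V²/R  →  V² + fR·V − fR·V_g = 0
With fR = 1.13×10⁻⁴ × 830×10³ m = 93.8 m/s:
V = [−fR + √((fR)² + 4 fR V_g)]/2 = [−93.8 + √(93.8² + 4×93.8×8)]/2 = 7.41 m/s
Subgeostrophic (V < V_g = 8 m/s), as expected around a low.
Converting: 7.41 m/s × 3.6 = 26.7 km/h

26.7 km/h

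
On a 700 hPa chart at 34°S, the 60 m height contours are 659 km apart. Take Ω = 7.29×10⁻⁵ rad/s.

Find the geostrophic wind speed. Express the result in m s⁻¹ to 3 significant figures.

11.0 m s⁻¹

Coriolis parameter at 34°S:
f = 2Ω sin φ = 2 × 7.29×10⁻⁵ × sin 34° = 8.15×10⁻⁵ s⁻¹
Height gradient: |∂Z/∂n| = 60 m / 659000 m = 9.10×10⁻⁵
On a pressure surface, geostrophic balance gives V_g = (g/f)|∂Z/∂n|:
V_g = 9.81 × 9.10×10⁻⁵ / 8.15×10⁻⁵ = 11.0 m/s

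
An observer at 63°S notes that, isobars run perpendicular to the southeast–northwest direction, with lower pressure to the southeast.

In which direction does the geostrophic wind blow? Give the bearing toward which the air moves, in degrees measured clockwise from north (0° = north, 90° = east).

045°

The pressure-gradient force points toward the southeast (bearing 135°).
Geostrophic balance: in the Southern Hemisphere the Coriolis force deflects motion to the left, so the geostrophic wind blows 90° to the left of the pressure-gradient force (low pressure on the right).
Rotating 135° by 90° counterclockwise gives 045° — the wind blows toward the northeast.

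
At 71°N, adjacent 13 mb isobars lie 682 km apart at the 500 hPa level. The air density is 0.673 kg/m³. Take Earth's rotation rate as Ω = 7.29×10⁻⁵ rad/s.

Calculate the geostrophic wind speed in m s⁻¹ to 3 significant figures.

20.5 m s⁻¹

Coriolis parameter at 71°N:
f = 2Ω sin φ = 2 × 7.29×10⁻⁵ × sin 71° = 1.38×10⁻⁴ s⁻¹
Pressure gradient: |∂P/∂n| = 1300 Pa / 682000 m = 1.91×10⁻³ Pa/m
Geostrophic balance (pressure-gradient force = Coriolis force):
V_g = (1/(fρ)) |∂P/∂n| = 1.91×10⁻³ / (1.38×10⁻⁴ × 0.673) = 20.5 m/s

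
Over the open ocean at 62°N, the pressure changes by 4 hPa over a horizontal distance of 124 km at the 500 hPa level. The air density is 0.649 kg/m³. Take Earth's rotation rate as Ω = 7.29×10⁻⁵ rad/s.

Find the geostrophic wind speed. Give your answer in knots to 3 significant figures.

Coriolis parameter at 62°N:
f = 2Ω sin φ = 2 × 7.29×10⁻⁵ × sin 62° = 1.29×10⁻⁴ s⁻¹
Pressure gradient: |∂P/∂n| = 400 Pa / 124000 m = 3.23×10⁻³ Pa/m
Geostrophic balance (pressure-gradient force = Coriolis force):
V_g = (1/(fρ)) |∂P/∂n| = 3.23×10⁻³ / (1.29×10⁻⁴ × 0.649) = 38.6 m/s
Converting: 38.6 m/s × 1.944 = 75.1 knots

75.1 knots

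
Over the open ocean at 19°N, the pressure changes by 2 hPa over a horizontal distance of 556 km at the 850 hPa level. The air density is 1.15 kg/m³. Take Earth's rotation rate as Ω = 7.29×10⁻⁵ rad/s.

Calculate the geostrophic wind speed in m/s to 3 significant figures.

Coriolis parameter at 19°N:
f = 2Ω sin φ = 2 × 7.29×10⁻⁵ × sin 19° = 4.75×10⁻⁵ s⁻¹
Pressure gradient: |∂P/∂n| = 200 Pa / 556000 m = 3.60×10⁻⁴ Pa/m
Geostrophic balance (pressure-gradient force = Coriolis force):
V_g = (1/(fρ)) |∂P/∂n| = 3.60×10⁻⁴ / (4.75×10⁻⁵ × 1.15) = 6.59 m/s

6.59 m/s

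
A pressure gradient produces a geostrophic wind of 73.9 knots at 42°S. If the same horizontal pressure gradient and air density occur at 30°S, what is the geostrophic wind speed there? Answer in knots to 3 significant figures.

98.9 knots

With the same pressure gradient and density, V_g ∝ 1/f ∝ 1/sin φ.
V₂ = V₁ · sin φ₁ / sin φ₂ = 73.9 × sin 42° / sin 30°
V₂ = 73.9 × 0.6691/0.5000 = 98.9 knots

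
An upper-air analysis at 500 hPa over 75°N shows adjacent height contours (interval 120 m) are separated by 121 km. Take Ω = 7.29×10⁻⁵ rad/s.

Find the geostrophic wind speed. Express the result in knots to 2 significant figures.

130 knots

Coriolis parameter at 75°N:
f = 2Ω sin φ = 2 × 7.29×10⁻⁵ × sin 75° = 1.41×10⁻⁴ s⁻¹
Height gradient: |∂Z/∂n| = 120 m / 121000 m = 9.92×10⁻⁴
On a pressure surface, geostrophic balance gives V_g = (g/f)|∂Z/∂n|:
V_g = 9.81 × 9.92×10⁻⁴ / 1.41×10⁻⁴ = 69.1 m/s
Converting: 69.1 m/s × 1.944 = 130 knots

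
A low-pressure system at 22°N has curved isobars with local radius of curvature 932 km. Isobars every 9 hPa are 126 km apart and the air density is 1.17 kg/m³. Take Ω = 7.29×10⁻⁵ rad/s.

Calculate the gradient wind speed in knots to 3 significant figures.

105 knots

Coriolis parameter at 22°N:
f = 2Ω sin φ = 2 × 7.29×10⁻⁵ × sin 22° = 5.46×10⁻⁵ s⁻¹
Pressure gradient: |∂P/∂n| = 900 Pa / 126000 m = 7.14×10⁻³ Pa/m
Geostrophic speed: V_g = |∂P/∂n|/(fρ) = 7.14×10⁻³/(5.46×10⁻⁵ × 1.17) = 112 m/s
Around a low, centrifugal force acts outward with Coriolis, so pressure-gradient force balances both:
(1/ρ)|∂P/∂n| = fV + V²/R  →  V² + fR·V − fR·V_g = 0
With fR = 5.46×10⁻⁵ × 932×10³ m = 50.9 m/s:
V = [−fR + √((fR)² + 4 fR V_g)]/2 = [−50.9 + √(50.9² + 4×50.9×112)]/2 = 54.2 m/s
Subgeostrophic (V < V_g = 112 m/s), as expected around a low.
Converting: 54.2 m/s × 1.944 = 105 knots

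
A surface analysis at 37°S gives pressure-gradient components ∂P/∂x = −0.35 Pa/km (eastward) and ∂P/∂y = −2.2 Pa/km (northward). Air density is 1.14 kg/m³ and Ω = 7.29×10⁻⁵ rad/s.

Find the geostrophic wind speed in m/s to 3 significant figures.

22.3 m/s

Coriolis parameter at 37°S:
f = 2Ω sin φ = 2 × 7.29×10⁻⁵ × sin 37° = 8.77×10⁻⁵ s⁻¹
In the Southern Hemisphere f is negative: f = −8.77×10⁻⁵ s⁻¹.
Component geostrophic relations (x east, y north):
u_g = −(1/(fρ)) ∂P/∂y,  v_g = (1/(fρ)) ∂P/∂x
u_g = −(−2.2×10⁻³)/(−8.77×10⁻⁵ × 1.14) = −22.0 m/s;  v_g = (−0.35×10⁻³)/(−8.77×10⁻⁵ × 1.14) = 3.50 m/s
|V_g| = √(u_g² + v_g²) = 22.3 m/s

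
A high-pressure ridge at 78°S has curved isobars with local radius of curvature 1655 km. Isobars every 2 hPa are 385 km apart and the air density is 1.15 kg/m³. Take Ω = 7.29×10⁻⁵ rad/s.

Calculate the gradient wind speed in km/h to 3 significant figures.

Coriolis parameter at 78°S:
f = 2Ω sin φ = 2 × 7.29×10⁻⁵ × sin 78° = 1.43×10⁻⁴ s⁻¹
Pressure gradient: |∂P/∂n| = 200 Pa / 385000 m = 5.19×10⁻⁴ Pa/m
Geostrophic speed: V_g = |∂P/∂n|/(fρ) = 5.19×10⁻⁴/(1.43×10⁻⁴ × 1.15) = 3.17 m/s
Around a high, pressure-gradient force acts outward with centrifugal, so Coriolis balances both:
fV = (1/ρ)|∂P/∂n| + V²/R  →  V² − fR·V + fR·V_g = 0
With fR = 1.43×10⁻⁴ × 1655×10³ m = 236 m/s:
V = [fR − √((fR)² − 4 fR V_g)]/2 = [236 − √(236² − 4×236×3.17)]/2 = 3.21 m/s
Supergeostrophic (V > V_g = 3.17 m/s), as expected around a high.
Converting: 3.21 m/s × 3.6 = 11.6 km/h

11.6 km/h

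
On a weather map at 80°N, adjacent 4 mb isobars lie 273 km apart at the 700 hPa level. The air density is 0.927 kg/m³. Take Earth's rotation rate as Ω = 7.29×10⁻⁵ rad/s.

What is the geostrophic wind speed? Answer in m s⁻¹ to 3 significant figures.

Coriolis parameter at 80°N:
f = 2Ω sin φ = 2 × 7.29×10⁻⁵ × sin 80° = 1.44×10⁻⁴ s⁻¹
Pressure gradient: |∂P/∂n| = 400 Pa / 273000 m = 1.47×10⁻³ Pa/m
Geostrophic balance (pressure-gradient force = Coriolis force):
V_g = (1/(fρ)) |∂P/∂n| = 1.47×10⁻³ / (1.44×10⁻⁴ × 0.927) = 11.0 m/s

11.0 m s⁻¹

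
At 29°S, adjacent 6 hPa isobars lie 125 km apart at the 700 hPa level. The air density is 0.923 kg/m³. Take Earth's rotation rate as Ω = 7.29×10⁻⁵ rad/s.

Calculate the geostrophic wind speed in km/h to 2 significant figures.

260 km/h

Coriolis parameter at 29°S:
f = 2Ω sin φ = 2 × 7.29×10⁻⁵ × sin 29° = 7.07×10⁻⁵ s⁻¹
Pressure gradient: |∂P/∂n| = 600 Pa / 125000 m = 4.80×10⁻³ Pa/m
Geostrophic balance (pressure-gradient force = Coriolis force):
V_g = (1/(fρ)) |∂P/∂n| = 4.80×10⁻³ / (7.07×10⁻⁵ × 0.923) = 73.6 m/s
Converting: 73.6 m/s × 3.6 = 260 km/h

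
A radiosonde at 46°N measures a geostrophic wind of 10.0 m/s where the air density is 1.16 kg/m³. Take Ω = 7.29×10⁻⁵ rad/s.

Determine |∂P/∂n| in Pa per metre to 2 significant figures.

Coriolis parameter at 46°N:
f = 2Ω sin φ = 2 × 7.29×10⁻⁵ × sin 46° = 1.05×10⁻⁴ s⁻¹
Geostrophic balance rearranged: |∂P/∂n| = f ρ V_g
|∂P/∂n| = 1.05×10⁻⁴ × 1.16 × 10.0 = 1.22×10⁻³ Pa/m

1.2×10⁻³ Pa/m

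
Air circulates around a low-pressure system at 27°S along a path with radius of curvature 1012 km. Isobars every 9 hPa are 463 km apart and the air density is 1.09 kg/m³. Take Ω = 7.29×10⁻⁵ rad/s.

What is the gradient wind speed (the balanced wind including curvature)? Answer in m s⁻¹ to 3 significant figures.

Coriolis parameter at 27°S:
f = 2Ω sin φ = 2 × 7.29×10⁻⁵ × sin 27° = 6.62×10⁻⁵ s⁻¹
Pressure gradient: |∂P/∂n| = 900 Pa / 463000 m = 1.94×10⁻³ Pa/m
Geostrophic speed: V_g = |∂P/∂n|/(fρ) = 1.94×10⁻³/(6.62×10⁻⁵ × 1.09) = 26.9 m/s
Around a low, centrifugal force acts outward with Coriolis, so pressure-gradient force balances both:
(1/ρ)|∂P/∂n| = fV + V²/R  →  V² + fR·V − fR·V_g = 0
With fR = 6.62×10⁻⁵ × 1012×10³ m = 67.0 m/s:
V = [−fR + √((fR)² + 4 fR V_g)]/2 = [−67.0 + √(67.0² + 4×67.0×26.9)]/2 = 20.6 m/s
Subgeostrophic (V < V_g = 26.9 m/s), as expected around a low.

20.6 m s⁻¹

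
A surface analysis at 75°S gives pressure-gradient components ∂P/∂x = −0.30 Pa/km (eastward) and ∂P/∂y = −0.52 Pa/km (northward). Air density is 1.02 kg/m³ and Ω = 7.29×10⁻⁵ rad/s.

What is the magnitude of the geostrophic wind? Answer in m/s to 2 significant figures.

4.2 m/s

Coriolis parameter at 75°S:
f = 2Ω sin φ = 2 × 7.29×10⁻⁵ × sin 75° = 1.41×10⁻⁴ s⁻¹
In the Southern Hemisphere f is negative: f = −1.41×10⁻⁴ s⁻¹.
Component geostrophic relations (x east, y north):
u_g = −(1/(fρ)) ∂P/∂y,  v_g = (1/(fρ)) ∂P/∂x
u_g = −(−0.52×10⁻³)/(−1.41×10⁻⁴ × 1.02) = −3.62 m/s;  v_g = (−0.30×10⁻³)/(−1.41×10⁻⁴ × 1.02) = 2.09 m/s
|V_g| = √(u_g² + v_g²) = 4.18 m/s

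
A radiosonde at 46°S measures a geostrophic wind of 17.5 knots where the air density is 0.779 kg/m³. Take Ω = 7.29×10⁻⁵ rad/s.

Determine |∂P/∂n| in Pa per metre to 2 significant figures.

Coriolis parameter at 46°S:
f = 2Ω sin φ = 2 × 7.29×10⁻⁵ × sin 46° = 1.05×10⁻⁴ s⁻¹
Wind speed in SI: 17.5 knots = 9.00 m/s
Geostrophic balance rearranged: |∂P/∂n| = f ρ V_g
|∂P/∂n| = 1.05×10⁻⁴ × 0.779 × 9.00 = 7.36×10⁻⁴ Pa/m

7.4×10⁻⁴ Pa/m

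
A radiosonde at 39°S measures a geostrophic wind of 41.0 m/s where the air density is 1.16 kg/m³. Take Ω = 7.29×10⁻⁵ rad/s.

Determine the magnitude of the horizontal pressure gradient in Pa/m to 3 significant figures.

4.36×10⁻³ Pa/m

Coriolis parameter at 39°S:
f = 2Ω sin φ = 2 × 7.29×10⁻⁵ × sin 39° = 9.18×10⁻⁵ s⁻¹
Geostrophic balance rearranged: |∂P/∂n| = f ρ V_g
|∂P/∂n| = 9.18×10⁻⁵ × 1.16 × 41.0 = 4.36×10⁻³ Pa/m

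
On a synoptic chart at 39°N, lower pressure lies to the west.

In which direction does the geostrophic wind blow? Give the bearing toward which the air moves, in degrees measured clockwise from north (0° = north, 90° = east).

The pressure-gradient force points toward the west (bearing 270°).
Geostrophic balance: in the Northern Hemisphere the Coriolis force deflects motion to the right, so the geostrophic wind blows 90° to the right of the pressure-gradient force (low pressure on the left).
Rotating 270° by 90° clockwise gives 000° — the wind blows toward the north.

000°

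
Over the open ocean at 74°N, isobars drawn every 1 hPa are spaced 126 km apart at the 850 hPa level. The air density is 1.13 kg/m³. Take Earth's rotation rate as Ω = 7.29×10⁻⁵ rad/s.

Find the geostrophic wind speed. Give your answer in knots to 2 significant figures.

9.7 knots

Coriolis parameter at 74°N:
f = 2Ω sin φ = 2 × 7.29×10⁻⁵ × sin 74° = 1.40×10⁻⁴ s⁻¹
Pressure gradient: |∂P/∂n| = 100 Pa / 126000 m = 7.94×10⁻⁴ Pa/m
Geostrophic balance (pressure-gradient force = Coriolis force):
V_g = (1/(fρ)) |∂P/∂n| = 7.94×10⁻⁴ / (1.40×10⁻⁴ × 1.13) = 5.01 m/s
Converting: 5.01 m/s × 1.944 = 9.7 knots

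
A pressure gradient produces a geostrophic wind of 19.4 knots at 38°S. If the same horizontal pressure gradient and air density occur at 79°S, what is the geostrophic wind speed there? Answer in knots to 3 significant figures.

12.2 knots

With the same pressure gradient and density, V_g ∝ 1/f ∝ 1/sin φ.
V₂ = V₁ · sin φ₁ / sin φ₂ = 19.4 × sin 38° / sin 79°
V₂ = 19.4 × 0.6157/0.9816 = 12.2 knots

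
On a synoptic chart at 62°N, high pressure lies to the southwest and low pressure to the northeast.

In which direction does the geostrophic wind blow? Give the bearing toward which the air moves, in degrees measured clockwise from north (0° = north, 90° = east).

The pressure-gradient force points toward the northeast (bearing 045°).
Geostrophic balance: in the Northern Hemisphere the Coriolis force deflects motion to the right, so the geostrophic wind blows 90° to the right of the pressure-gradient force (low pressure on the left).
Rotating 045° by 90° clockwise gives 135° — the wind blows toward the southeast.

135°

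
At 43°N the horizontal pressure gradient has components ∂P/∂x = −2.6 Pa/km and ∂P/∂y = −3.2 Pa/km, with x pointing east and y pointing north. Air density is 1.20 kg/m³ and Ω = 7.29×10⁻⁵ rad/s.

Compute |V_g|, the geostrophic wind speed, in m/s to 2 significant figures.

35 m/s

Coriolis parameter at 43°N:
f = 2Ω sin φ = 2 × 7.29×10⁻⁵ × sin 43° = 9.94×10⁻⁵ s⁻¹
Component geostrophic relations (x east, y north):
u_g = −(1/(fρ)) ∂P/∂y,  v_g = (1/(fρ)) ∂P/∂x
u_g = −(−3.2×10⁻³)/(9.94×10⁻⁵ × 1.20) = 26.8 m/s;  v_g = (−2.6×10⁻³)/(9.94×10⁻⁵ × 1.20) = −21.8 m/s
|V_g| = √(u_g² + v_g²) = 34.6 m/s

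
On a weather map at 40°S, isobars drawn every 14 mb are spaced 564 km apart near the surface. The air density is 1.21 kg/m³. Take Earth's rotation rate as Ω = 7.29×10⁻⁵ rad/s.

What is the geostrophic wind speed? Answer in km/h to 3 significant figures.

78.8 km/h

Coriolis parameter at 40°S:
f = 2Ω sin φ = 2 × 7.29×10⁻⁵ × sin 40° = 9.37×10⁻⁵ s⁻¹
Pressure gradient: |∂P/∂n| = 1400 Pa / 564000 m = 2.48×10⁻³ Pa/m
Geostrophic balance (pressure-gradient force = Coriolis force):
V_g = (1/(fρ)) |∂P/∂n| = 2.48×10⁻³ / (9.37×10⁻⁵ × 1.21) = 21.9 m/s
Converting: 21.9 m/s × 3.6 = 78.8 km/h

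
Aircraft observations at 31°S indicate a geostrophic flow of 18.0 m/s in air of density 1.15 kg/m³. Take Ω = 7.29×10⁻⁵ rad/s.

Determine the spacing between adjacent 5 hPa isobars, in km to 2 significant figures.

Coriolis parameter at 31°S:
f = 2Ω sin φ = 2 × 7.29×10⁻⁵ × sin 31° = 7.51×10⁻⁵ s⁻¹
Geostrophic balance rearranged: |∂P/∂n| = f ρ V_g
|∂P/∂n| = 7.51×10⁻⁵ × 1.15 × 18.0 = 1.55×10⁻³ Pa/m
Isobar spacing: Δn = ΔP/|∂P/∂n| = 500 Pa / 1.55×10⁻³ Pa/m = 321664 m ≈ 320 km

320 km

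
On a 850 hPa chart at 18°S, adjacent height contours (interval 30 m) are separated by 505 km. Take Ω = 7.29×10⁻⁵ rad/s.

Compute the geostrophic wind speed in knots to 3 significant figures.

Coriolis parameter at 18°S:
f = 2Ω sin φ = 2 × 7.29×10⁻⁵ × sin 18° = 4.51×10⁻⁵ s⁻¹
Height gradient: |∂Z/∂n| = 30 m / 505000 m = 5.94×10⁻⁵
On a pressure surface, geostrophic balance gives V_g = (g/f)|∂Z/∂n|:
V_g = 9.81 × 5.94×10⁻⁵ / 4.51×10⁻⁵ = 12.9 m/s
Converting: 12.9 m/s × 1.944 = 25.1 knots

25.1 knots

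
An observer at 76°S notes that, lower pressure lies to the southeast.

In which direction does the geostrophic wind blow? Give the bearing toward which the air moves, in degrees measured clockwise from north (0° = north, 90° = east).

045°

The pressure-gradient force points toward the southeast (bearing 135°).
Geostrophic balance: in the Southern Hemisphere the Coriolis force deflects motion to the left, so the geostrophic wind blows 90° to the left of the pressure-gradient force (low pressure on the right).
Rotating 135° by 90° counterclockwise gives 045° — the wind blows toward the northeast.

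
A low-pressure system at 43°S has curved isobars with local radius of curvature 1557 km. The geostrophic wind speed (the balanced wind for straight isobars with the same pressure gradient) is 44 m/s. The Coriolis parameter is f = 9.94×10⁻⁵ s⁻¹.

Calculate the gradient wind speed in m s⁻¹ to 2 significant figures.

Around a low, centrifugal force acts outward with Coriolis, so pressure-gradient force balances both:
(1/ρ)|∂P/∂n| = fV + V²/R  →  V² + fR·V − fR·V_g = 0
With fR = 9.94×10⁻⁵ × 1557×10³ m = 155 m/s:
V = [−fR + √((fR)² + 4 fR V_g)]/2 = [−155 + √(155² + 4×155×44)]/2 = 35.7 m/s
Subgeostrophic (V < V_g = 44 m/s), as expected around a low.

36 m s⁻¹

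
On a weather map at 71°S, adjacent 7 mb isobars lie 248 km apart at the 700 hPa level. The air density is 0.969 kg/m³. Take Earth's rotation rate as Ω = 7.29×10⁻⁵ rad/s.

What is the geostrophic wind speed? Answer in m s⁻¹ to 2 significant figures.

Coriolis parameter at 71°S:
f = 2Ω sin φ = 2 × 7.29×10⁻⁵ × sin 71° = 1.38×10⁻⁴ s⁻¹
Pressure gradient: |∂P/∂n| = 700 Pa / 248000 m = 2.82×10⁻³ Pa/m
Geostrophic balance (pressure-gradient force = Coriolis force):
V_g = (1/(fρ)) |∂P/∂n| = 2.82×10⁻³ / (1.38×10⁻⁴ × 0.969) = 21.1 m/s

21 m s⁻¹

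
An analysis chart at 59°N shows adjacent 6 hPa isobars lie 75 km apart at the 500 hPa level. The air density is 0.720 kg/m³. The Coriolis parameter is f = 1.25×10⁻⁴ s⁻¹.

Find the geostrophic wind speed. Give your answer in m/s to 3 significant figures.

88.9 m/s

Pressure gradient: |∂P/∂n| = 600 Pa / 75000 m = 8.00×10⁻³ Pa/m
Geostrophic balance (pressure-gradient force = Coriolis force):
V_g = (1/(fρ)) |∂P/∂n| = 8.00×10⁻³ / (1.25×10⁻⁴ × 0.720) = 88.9 m/s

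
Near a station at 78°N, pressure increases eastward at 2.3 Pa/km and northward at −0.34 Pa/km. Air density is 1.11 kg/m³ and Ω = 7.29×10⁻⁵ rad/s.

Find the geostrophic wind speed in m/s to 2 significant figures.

Coriolis parameter at 78°N:
f = 2Ω sin φ = 2 × 7.29×10⁻⁵ × sin 78° = 1.43×10⁻⁴ s⁻¹
Component geostrophic relations (x east, y north):
u_g = −(1/(fρ)) ∂P/∂y,  v_g = (1/(fρ)) ∂P/∂x
u_g = −(−0.34×10⁻³)/(1.43×10⁻⁴ × 1.11) = 2.15 m/s;  v_g = (2.3×10⁻³)/(1.43×10⁻⁴ × 1.11) = 14.5 m/s
|V_g| = √(u_g² + v_g²) = 14.7 m/s

15 m/s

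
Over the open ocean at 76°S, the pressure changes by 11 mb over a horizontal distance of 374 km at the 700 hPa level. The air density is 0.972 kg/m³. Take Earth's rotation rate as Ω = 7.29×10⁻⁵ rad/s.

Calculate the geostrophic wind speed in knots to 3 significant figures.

Coriolis parameter at 76°S:
f = 2Ω sin φ = 2 × 7.29×10⁻⁵ × sin 76° = 1.41×10⁻⁴ s⁻¹
Pressure gradient: |∂P/∂n| = 1100 Pa / 374000 m = 2.94×10⁻³ Pa/m
Geostrophic balance (pressure-gradient force = Coriolis force):
V_g = (1/(fρ)) |∂P/∂n| = 2.94×10⁻³ / (1.41×10⁻⁴ × 0.972) = 21.4 m/s
Converting: 21.4 m/s × 1.944 = 41.6 knots

41.6 knots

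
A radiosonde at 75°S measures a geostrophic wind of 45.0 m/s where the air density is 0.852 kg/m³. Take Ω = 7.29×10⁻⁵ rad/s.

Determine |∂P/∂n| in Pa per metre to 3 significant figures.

Coriolis parameter at 75°S:
f = 2Ω sin φ = 2 × 7.29×10⁻⁵ × sin 75° = 1.41×10⁻⁴ s⁻¹
Geostrophic balance rearranged: |∂P/∂n| = f ρ V_g
|∂P/∂n| = 1.41×10⁻⁴ × 0.852 × 45.0 = 5.40×10⁻³ Pa/m

5.40×10⁻³ Pa/m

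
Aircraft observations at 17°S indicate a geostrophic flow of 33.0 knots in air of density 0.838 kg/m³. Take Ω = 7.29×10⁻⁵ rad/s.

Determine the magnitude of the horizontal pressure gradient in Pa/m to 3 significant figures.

6.06×10⁻⁴ Pa/m

Coriolis parameter at 17°S:
f = 2Ω sin φ = 2 × 7.29×10⁻⁵ × sin 17° = 4.26×10⁻⁵ s⁻¹
Wind speed in SI: 33.0 knots = 17.0 m/s
Geostrophic balance rearranged: |∂P/∂n| = f ρ V_g
|∂P/∂n| = 4.26×10⁻⁵ × 0.838 × 17.0 = 6.06×10⁻⁴ Pa/m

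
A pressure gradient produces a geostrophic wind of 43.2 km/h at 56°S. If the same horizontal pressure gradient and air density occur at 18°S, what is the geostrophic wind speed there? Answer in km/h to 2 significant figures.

120 km/h

With the same pressure gradient and density, V_g ∝ 1/f ∝ 1/sin φ.
V₂ = V₁ · sin φ₁ / sin φ₂ = 43.2 × sin 56° / sin 18°
V₂ = 43.2 × 0.8290/0.3090 = 120 km/h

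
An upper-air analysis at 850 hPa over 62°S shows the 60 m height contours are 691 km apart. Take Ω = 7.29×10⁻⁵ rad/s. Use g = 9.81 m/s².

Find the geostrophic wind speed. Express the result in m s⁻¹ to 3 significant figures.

Coriolis parameter at 62°S:
f = 2Ω sin φ = 2 × 7.29×10⁻⁵ × sin 62° = 1.29×10⁻⁴ s⁻¹
Height gradient: |∂Z/∂n| = 60 m / 691000 m = 8.68×10⁻⁵
On a pressure surface, geostrophic balance gives V_g = (g/f)|∂Z/∂n|:
V_g = 9.81 × 8.68×10⁻⁵ / 1.29×10⁻⁴ = 6.62 m/s

6.62 m s⁻¹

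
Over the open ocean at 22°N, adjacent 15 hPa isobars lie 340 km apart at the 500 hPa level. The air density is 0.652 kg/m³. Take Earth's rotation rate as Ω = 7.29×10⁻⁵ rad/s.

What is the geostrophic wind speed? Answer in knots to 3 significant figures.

241 knots

Coriolis parameter at 22°N:
f = 2Ω sin φ = 2 × 7.29×10⁻⁵ × sin 22° = 5.46×10⁻⁵ s⁻¹
Pressure gradient: |∂P/∂n| = 1500 Pa / 340000 m = 4.41×10⁻³ Pa/m
Geostrophic balance (pressure-gradient force = Coriolis force):
V_g = (1/(fρ)) |∂P/∂n| = 4.41×10⁻³ / (5.46×10⁻⁵ × 0.652) = 124 m/s
Converting: 124 m/s × 1.944 = 241 knots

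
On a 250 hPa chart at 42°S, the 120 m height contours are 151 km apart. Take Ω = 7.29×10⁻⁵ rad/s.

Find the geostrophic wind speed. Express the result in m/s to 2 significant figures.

Coriolis parameter at 42°S:
f = 2Ω sin φ = 2 × 7.29×10⁻⁵ × sin 42° = 9.76×10⁻⁵ s⁻¹
Height gradient: |∂Z/∂n| = 120 m / 151000 m = 7.95×10⁻⁴
On a pressure surface, geostrophic balance gives V_g = (g/f)|∂Z/∂n|:
V_g = 9.81 × 7.95×10⁻⁴ / 9.76×10⁻⁵ = 79.9 m/s

80 m/s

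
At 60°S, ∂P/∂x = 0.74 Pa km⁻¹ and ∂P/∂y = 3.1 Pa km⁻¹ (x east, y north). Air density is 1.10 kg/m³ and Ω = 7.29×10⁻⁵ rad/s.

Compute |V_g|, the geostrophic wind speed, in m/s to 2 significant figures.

23 m/s

Coriolis parameter at 60°S:
f = 2Ω sin φ = 2 × 7.29×10⁻⁵ × sin 60° = 1.26×10⁻⁴ s⁻¹
In the Southern Hemisphere f is negative: f = −1.26×10⁻⁴ s⁻¹.
Component geostrophic relations (x east, y north):
u_g = −(1/(fρ)) ∂P/∂y,  v_g = (1/(fρ)) ∂P/∂x
u_g = −(3.1×10⁻³)/(−1.26×10⁻⁴ × 1.10) = 22.3 m/s;  v_g = (0.74×10⁻³)/(−1.26×10⁻⁴ × 1.10) = −5.33 m/s
|V_g| = √(u_g² + v_g²) = 22.9 m/s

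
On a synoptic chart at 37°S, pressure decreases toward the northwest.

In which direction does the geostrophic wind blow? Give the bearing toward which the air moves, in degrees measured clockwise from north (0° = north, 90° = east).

The pressure-gradient force points toward the northwest (bearing 315°).
Geostrophic balance: in the Southern Hemisphere the Coriolis force deflects motion to the left, so the geostrophic wind blows 90° to the left of the pressure-gradient force (low pressure on the right).
Rotating 315° by 90° counterclockwise gives 225° — the wind blows toward the southwest.

225°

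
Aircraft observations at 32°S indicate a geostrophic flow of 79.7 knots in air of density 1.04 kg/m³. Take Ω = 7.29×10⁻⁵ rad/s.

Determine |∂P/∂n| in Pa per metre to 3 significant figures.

Coriolis parameter at 32°S:
f = 2Ω sin φ = 2 × 7.29×10⁻⁵ × sin 32° = 7.73×10⁻⁵ s⁻¹
Wind speed in SI: 79.7 knots = 41.0 m/s
Geostrophic balance rearranged: |∂P/∂n| = f ρ V_g
|∂P/∂n| = 7.73×10⁻⁵ × 1.04 × 41.0 = 3.29×10⁻³ Pa/m

3.29×10⁻³ Pa/m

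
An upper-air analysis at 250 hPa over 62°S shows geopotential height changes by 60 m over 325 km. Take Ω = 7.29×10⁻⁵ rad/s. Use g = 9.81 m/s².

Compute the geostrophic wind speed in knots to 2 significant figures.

Coriolis parameter at 62°S:
f = 2Ω sin φ = 2 × 7.29×10⁻⁵ × sin 62° = 1.29×10⁻⁴ s⁻¹
Height gradient: |∂Z/∂n| = 60 m / 325000 m = 1.85×10⁻⁴
On a pressure surface, geostrophic balance gives V_g = (g/f)|∂Z/∂n|:
V_g = 9.81 × 1.85×10⁻⁴ / 1.29×10⁻⁴ = 14.1 m/s
Converting: 14.1 m/s × 1.944 = 27 knots

27 knots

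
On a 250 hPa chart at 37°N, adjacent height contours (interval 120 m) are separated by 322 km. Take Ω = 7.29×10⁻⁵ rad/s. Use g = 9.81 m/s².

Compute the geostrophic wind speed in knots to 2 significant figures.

81 knots

Coriolis parameter at 37°N:
f = 2Ω sin φ = 2 × 7.29×10⁻⁵ × sin 37° = 8.77×10⁻⁵ s⁻¹
Height gradient: |∂Z/∂n| = 120 m / 322000 m = 3.73×10⁻⁴
On a pressure surface, geostrophic balance gives V_g = (g/f)|∂Z/∂n|:
V_g = 9.81 × 3.73×10⁻⁴ / 8.77×10⁻⁵ = 41.7 m/s
Converting: 41.7 m/s × 1.944 = 81 knots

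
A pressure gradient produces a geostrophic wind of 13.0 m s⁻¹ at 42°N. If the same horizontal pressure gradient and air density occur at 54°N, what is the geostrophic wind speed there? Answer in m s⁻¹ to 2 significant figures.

11 m s⁻¹

With the same pressure gradient and density, V_g ∝ 1/f ∝ 1/sin φ.
V₂ = V₁ · sin φ₁ / sin φ₂ = 13.0 × sin 42° / sin 54°
V₂ = 13.0 × 0.6691/0.8090 = 11 m s⁻¹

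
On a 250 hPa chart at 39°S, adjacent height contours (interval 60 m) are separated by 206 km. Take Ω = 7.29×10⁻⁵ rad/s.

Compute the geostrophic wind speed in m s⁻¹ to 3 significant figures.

Coriolis parameter at 39°S:
f = 2Ω sin φ = 2 × 7.29×10⁻⁵ × sin 39° = 9.18×10⁻⁵ s⁻¹
Height gradient: |∂Z/∂n| = 60 m / 206000 m = 2.91×10⁻⁴
On a pressure surface, geostrophic balance gives V_g = (g/f)|∂Z/∂n|:
V_g = 9.81 × 2.91×10⁻⁴ / 9.18×10⁻⁵ = 31.1 m/s

31.1 m s⁻¹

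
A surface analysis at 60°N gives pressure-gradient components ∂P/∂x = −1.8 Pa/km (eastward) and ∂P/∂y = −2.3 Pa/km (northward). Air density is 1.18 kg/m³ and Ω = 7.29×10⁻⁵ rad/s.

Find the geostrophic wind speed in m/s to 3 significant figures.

19.6 m/s

Coriolis parameter at 60°N:
f = 2Ω sin φ = 2 × 7.29×10⁻⁵ × sin 60° = 1.26×10⁻⁴ s⁻¹
Component geostrophic relations (x east, y north):
u_g = −(1/(fρ)) ∂P/∂y,  v_g = (1/(fρ)) ∂P/∂x
u_g = −(−2.3×10⁻³)/(1.26×10⁻⁴ × 1.18) = 15.4 m/s;  v_g = (−1.8×10⁻³)/(1.26×10⁻⁴ × 1.18) = −12.1 m/s
|V_g| = √(u_g² + v_g²) = 19.6 m/s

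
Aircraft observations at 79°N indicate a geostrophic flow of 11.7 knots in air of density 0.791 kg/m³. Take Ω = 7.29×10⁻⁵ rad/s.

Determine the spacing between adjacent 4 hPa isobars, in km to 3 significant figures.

587 km

Coriolis parameter at 79°N:
f = 2Ω sin φ = 2 × 7.29×10⁻⁵ × sin 79° = 1.43×10⁻⁴ s⁻¹
Wind speed in SI: 11.7 knots = 6.02 m/s
Geostrophic balance rearranged: |∂P/∂n| = f ρ V_g
|∂P/∂n| = 1.43×10⁻⁴ × 0.791 × 6.02 = 6.81×10⁻⁴ Pa/m
Isobar spacing: Δn = ΔP/|∂P/∂n| = 400 Pa / 6.81×10⁻⁴ Pa/m = 587023 m ≈ 587 km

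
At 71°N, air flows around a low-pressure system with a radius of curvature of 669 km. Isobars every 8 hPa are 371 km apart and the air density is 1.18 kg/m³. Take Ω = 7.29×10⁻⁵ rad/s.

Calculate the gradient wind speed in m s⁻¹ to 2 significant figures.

Coriolis parameter at 71°N:
f = 2Ω sin φ = 2 × 7.29×10⁻⁵ × sin 71° = 1.38×10⁻⁴ s⁻¹
Pressure gradient: |∂P/∂n| = 800 Pa / 371000 m = 2.16×10⁻³ Pa/m
Geostrophic speed: V_g = |∂P/∂n|/(fρ) = 2.16×10⁻³/(1.38×10⁻⁴ × 1.18) = 13.3 m/s
Around a low, centrifugal force acts outward with Coriolis, so pressure-gradient force balances both:
(1/ρ)|∂P/∂n| = fV + V²/R  →  V² + fR·V − fR·V_g = 0
With fR = 1.38×10⁻⁴ × 669×10³ m = 92.2 m/s:
V = [−fR + √((fR)² + 4 fR V_g)]/2 = [−92.2 + √(92.2² + 4×92.2×13.3)]/2 = 11.8 m/s
Subgeostrophic (V < V_g = 13.3 m/s), as expected around a low.

12 m s⁻¹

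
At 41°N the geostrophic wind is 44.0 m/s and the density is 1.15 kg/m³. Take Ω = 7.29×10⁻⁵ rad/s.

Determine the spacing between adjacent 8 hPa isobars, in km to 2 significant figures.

170 km

Coriolis parameter at 41°N:
f = 2Ω sin φ = 2 × 7.29×10⁻⁵ × sin 41° = 9.57×10⁻⁵ s⁻¹
Geostrophic balance rearranged: |∂P/∂n| = f ρ V_g
|∂P/∂n| = 9.57×10⁻⁵ × 1.15 × 44.0 = 4.84×10⁻³ Pa/m
Isobar spacing: Δn = ΔP/|∂P/∂n| = 800 Pa / 4.84×10⁻³ Pa/m = 165287 m ≈ 170 km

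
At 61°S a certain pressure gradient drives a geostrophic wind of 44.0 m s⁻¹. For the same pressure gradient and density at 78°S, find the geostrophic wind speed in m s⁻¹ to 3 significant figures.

With the same pressure gradient and density, V_g ∝ 1/f ∝ 1/sin φ.
V₂ = V₁ · sin φ₁ / sin φ₂ = 44.0 × sin 61° / sin 78°
V₂ = 44.0 × 0.8746/0.9781 = 39.3 m s⁻¹

39.3 m s⁻¹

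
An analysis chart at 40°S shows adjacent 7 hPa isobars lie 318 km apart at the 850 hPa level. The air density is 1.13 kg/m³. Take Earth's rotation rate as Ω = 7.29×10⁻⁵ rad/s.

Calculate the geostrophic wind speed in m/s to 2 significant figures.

21 m/s

Coriolis parameter at 40°S:
f = 2Ω sin φ = 2 × 7.29×10⁻⁵ × sin 40° = 9.37×10⁻⁵ s⁻¹
Pressure gradient: |∂P/∂n| = 700 Pa / 318000 m = 2.20×10⁻³ Pa/m
Geostrophic balance (pressure-gradient force = Coriolis force):
V_g = (1/(fρ)) |∂P/∂n| = 2.20×10⁻³ / (9.37×10⁻⁵ × 1.13) = 20.8 m/s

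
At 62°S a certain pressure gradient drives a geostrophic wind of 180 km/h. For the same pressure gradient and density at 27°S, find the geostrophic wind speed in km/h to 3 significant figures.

350 km/h

With the same pressure gradient and density, V_g ∝ 1/f ∝ 1/sin φ.
V₂ = V₁ · sin φ₁ / sin φ₂ = 180 × sin 62° / sin 27°
V₂ = 180 × 0.8829/0.4540 = 350 km/h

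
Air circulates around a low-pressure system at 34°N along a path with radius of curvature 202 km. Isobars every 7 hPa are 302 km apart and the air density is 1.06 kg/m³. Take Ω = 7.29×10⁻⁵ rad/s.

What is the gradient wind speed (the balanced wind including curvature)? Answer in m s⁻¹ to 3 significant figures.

Coriolis parameter at 34°N:
f = 2Ω sin φ = 2 × 7.29×10⁻⁵ × sin 34° = 8.15×10⁻⁵ s⁻¹
Pressure gradient: |∂P/∂n| = 700 Pa / 302000 m = 2.32×10⁻³ Pa/m
Geostrophic speed: V_g = |∂P/∂n|/(fρ) = 2.32×10⁻³/(8.15×10⁻⁵ × 1.06) = 26.8 m/s
Around a low, centrifugal force acts outward with Coriolis, so pressure-gradient force balances both:
(1/ρ)|∂P/∂n| = fV + V²/R  →  V² + fR·V − fR·V_g = 0
With fR = 8.15×10⁻⁵ × 202×10³ m = 16.5 m/s:
V = [−fR + √((fR)² + 4 fR V_g)]/2 = [−16.5 + √(16.5² + 4×16.5×26.8)]/2 = 14.3 m/s
Subgeostrophic (V < V_g = 26.8 m/s), as expected around a low.

14.3 m s⁻¹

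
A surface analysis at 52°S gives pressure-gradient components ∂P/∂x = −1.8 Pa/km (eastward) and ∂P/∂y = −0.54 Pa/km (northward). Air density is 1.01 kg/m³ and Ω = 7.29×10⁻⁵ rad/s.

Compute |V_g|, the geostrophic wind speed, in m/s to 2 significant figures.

Coriolis parameter at 52°S:
f = 2Ω sin φ = 2 × 7.29×10⁻⁵ × sin 52° = 1.15×10⁻⁴ s⁻¹
In the Southern Hemisphere f is negative: f = −1.15×10⁻⁴ s⁻¹.
Component geostrophic relations (x east, y north):
u_g = −(1/(fρ)) ∂P/∂y,  v_g = (1/(fρ)) ∂P/∂x
u_g = −(−0.54×10⁻³)/(−1.15×10⁻⁴ × 1.01) = −4.65 m/s;  v_g = (−1.8×10⁻³)/(−1.15×10⁻⁴ × 1.01) = 15.5 m/s
|V_g| = √(u_g² + v_g²) = 16.2 m/s

16 m/s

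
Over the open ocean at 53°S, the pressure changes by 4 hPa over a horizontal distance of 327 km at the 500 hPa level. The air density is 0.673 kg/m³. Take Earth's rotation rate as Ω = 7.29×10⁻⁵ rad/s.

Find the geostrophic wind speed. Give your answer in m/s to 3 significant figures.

Coriolis parameter at 53°S:
f = 2Ω sin φ = 2 × 7.29×10⁻⁵ × sin 53° = 1.16×10⁻⁴ s⁻¹
Pressure gradient: |∂P/∂n| = 400 Pa / 327000 m = 1.22×10⁻³ Pa/m
Geostrophic balance (pressure-gradient force = Coriolis force):
V_g = (1/(fρ)) |∂P/∂n| = 1.22×10⁻³ / (1.16×10⁻⁴ × 0.673) = 15.6 m/s

15.6 m/s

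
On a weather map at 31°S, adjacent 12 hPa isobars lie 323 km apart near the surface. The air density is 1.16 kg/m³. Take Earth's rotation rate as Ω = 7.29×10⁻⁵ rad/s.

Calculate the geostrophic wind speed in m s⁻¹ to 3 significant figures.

Coriolis parameter at 31°S:
f = 2Ω sin φ = 2 × 7.29×10⁻⁵ × sin 31° = 7.51×10⁻⁵ s⁻¹
Pressure gradient: |∂P/∂n| = 1200 Pa / 323000 m = 3.72×10⁻³ Pa/m
Geostrophic balance (pressure-gradient force = Coriolis force):
V_g = (1/(fρ)) |∂P/∂n| = 3.72×10⁻³ / (7.51×10⁻⁵ × 1.16) = 42.7 m/s

42.7 m s⁻¹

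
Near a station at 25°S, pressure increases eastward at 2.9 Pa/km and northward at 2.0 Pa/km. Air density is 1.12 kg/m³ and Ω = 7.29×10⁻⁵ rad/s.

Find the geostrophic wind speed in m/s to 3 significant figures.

Coriolis parameter at 25°S:
f = 2Ω sin φ = 2 × 7.29×10⁻⁵ × sin 25° = 6.16×10⁻⁵ s⁻¹
In the Southern Hemisphere f is negative: f = −6.16×10⁻⁵ s⁻¹.
Component geostrophic relations (x east, y north):
u_g = −(1/(fρ)) ∂P/∂y,  v_g = (1/(fρ)) ∂P/∂x
u_g = −(2.0×10⁻³)/(−6.16×10⁻⁵ × 1.12) = 29.0 m/s;  v_g = (2.9×10⁻³)/(−6.16×10⁻⁵ × 1.12) = −42.0 m/s
|V_g| = √(u_g² + v_g²) = 51.0 m/s

51.0 m/s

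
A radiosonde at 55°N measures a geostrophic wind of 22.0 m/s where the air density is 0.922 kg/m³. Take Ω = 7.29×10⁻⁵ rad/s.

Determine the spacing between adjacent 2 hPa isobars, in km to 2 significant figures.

Coriolis parameter at 55°N:
f = 2Ω sin φ = 2 × 7.29×10⁻⁵ × sin 55° = 1.19×10⁻⁴ s⁻¹
Geostrophic balance rearranged: |∂P/∂n| = f ρ V_g
|∂P/∂n| = 1.19×10⁻⁴ × 0.922 × 22.0 = 2.42×10⁻³ Pa/m
Isobar spacing: Δn = ΔP/|∂P/∂n| = 200 Pa / 2.42×10⁻³ Pa/m = 82557 m ≈ 83 km

83 km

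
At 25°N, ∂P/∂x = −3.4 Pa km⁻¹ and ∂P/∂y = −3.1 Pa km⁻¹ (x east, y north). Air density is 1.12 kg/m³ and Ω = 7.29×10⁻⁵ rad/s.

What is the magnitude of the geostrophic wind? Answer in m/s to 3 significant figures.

66.7 m/s

Coriolis parameter at 25°N:
f = 2Ω sin φ = 2 × 7.29×10⁻⁵ × sin 25° = 6.16×10⁻⁵ s⁻¹
Component geostrophic relations (x east, y north):
u_g = −(1/(fρ)) ∂P/∂y,  v_g = (1/(fρ)) ∂P/∂x
u_g = −(−3.1×10⁻³)/(6.16×10⁻⁵ × 1.12) = 44.9 m/s;  v_g = (−3.4×10⁻³)/(6.16×10⁻⁵ × 1.12) = −49.3 m/s
|V_g| = √(u_g² + v_g²) = 66.7 m/s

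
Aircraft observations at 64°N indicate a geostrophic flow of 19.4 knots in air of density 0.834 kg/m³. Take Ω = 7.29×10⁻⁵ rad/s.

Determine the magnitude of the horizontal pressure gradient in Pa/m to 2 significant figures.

1.1×10⁻³ Pa/m

Coriolis parameter at 64°N:
f = 2Ω sin φ = 2 × 7.29×10⁻⁵ × sin 64° = 1.31×10⁻⁴ s⁻¹
Wind speed in SI: 19.4 knots = 9.98 m/s
Geostrophic balance rearranged: |∂P/∂n| = f ρ V_g
|∂P/∂n| = 1.31×10⁻⁴ × 0.834 × 9.98 = 1.09×10⁻³ Pa/m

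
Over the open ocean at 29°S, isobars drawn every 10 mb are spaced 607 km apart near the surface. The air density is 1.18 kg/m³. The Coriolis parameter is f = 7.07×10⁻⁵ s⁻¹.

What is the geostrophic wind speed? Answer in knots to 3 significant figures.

Pressure gradient: |∂P/∂n| = 1000 Pa / 607000 m = 1.65×10⁻³ Pa/m
Geostrophic balance (pressure-gradient force = Coriolis force):
V_g = (1/(fρ)) |∂P/∂n| = 1.65×10⁻³ / (7.07×10⁻⁵ × 1.18) = 19.7 m/s
Converting: 19.7 m/s × 1.944 = 38.4 knots

38.4 knots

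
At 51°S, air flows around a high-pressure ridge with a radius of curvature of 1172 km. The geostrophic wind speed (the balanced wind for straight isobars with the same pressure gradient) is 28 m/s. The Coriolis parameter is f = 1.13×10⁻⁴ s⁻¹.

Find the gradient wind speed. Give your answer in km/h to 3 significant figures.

Around a high, pressure-gradient force acts outward with centrifugal, so Coriolis balances both:
fV = (1/ρ)|∂P/∂n| + V²/R  →  V² − fR·V + fR·V_g = 0
With fR = 1.13×10⁻⁴ × 1172×10³ m = 132 m/s:
V = [fR − √((fR)² − 4 fR V_g)]/2 = [132 − √(132² − 4×132×28)]/2 = 40.2 m/s
Supergeostrophic (V > V_g = 28 m/s), as expected around a high.
Converting: 40.2 m/s × 3.6 = 145 km/h

145 km/h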